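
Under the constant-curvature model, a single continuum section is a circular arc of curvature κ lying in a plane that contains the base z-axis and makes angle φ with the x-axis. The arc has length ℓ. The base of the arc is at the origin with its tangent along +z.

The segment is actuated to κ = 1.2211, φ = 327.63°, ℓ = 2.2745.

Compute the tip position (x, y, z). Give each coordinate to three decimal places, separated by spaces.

θ = κ·ℓ = 1.2211 × 2.2745 = 2.77739 rad
ρ = (1 − cos θ)/κ = (1 − -0.93441)/1.2211 = 1.58415
z = sin θ / κ = 0.35620/1.2211 = 0.29171
x = ρ cos φ = 1.58415 × cos(327.63°) = 1.33799
y = ρ sin φ = 1.58415 × sin(327.63°) = -0.84813

1.338 -0.848 0.292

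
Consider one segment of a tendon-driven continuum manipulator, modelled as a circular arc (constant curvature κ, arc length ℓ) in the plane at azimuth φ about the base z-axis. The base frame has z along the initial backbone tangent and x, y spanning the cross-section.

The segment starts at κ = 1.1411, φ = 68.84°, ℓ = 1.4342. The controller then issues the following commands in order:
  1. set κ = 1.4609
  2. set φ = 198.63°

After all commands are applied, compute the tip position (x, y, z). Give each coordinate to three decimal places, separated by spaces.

initial: κ=1.1411, φ=68.84°, ℓ=1.4342
cmd 1: set κ=1.4609 → (κ,φ,ℓ)=(1.4609,68.84°,1.4342) → tip=(0.3708,0.9580,0.5925)
cmd 2: set φ=198.63° → (κ,φ,ℓ)=(1.4609,198.63°,1.4342) → tip=(-0.9734,-0.3282,0.5925)

-0.973 -0.328 0.593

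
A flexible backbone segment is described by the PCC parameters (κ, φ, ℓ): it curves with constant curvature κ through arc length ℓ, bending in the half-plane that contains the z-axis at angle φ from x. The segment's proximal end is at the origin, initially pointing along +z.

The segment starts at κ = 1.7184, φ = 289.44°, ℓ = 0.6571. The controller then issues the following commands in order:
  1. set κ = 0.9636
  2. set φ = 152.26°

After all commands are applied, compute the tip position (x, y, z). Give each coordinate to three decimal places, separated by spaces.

-0.178 0.094 0.614

initial: κ=1.7184, φ=289.44°, ℓ=0.6571
cmd 1: set κ=0.9636 → (κ,φ,ℓ)=(0.9636,289.44°,0.6571) → tip=(0.0670,-0.1897,0.6141)
cmd 2: set φ=152.26° → (κ,φ,ℓ)=(0.9636,152.26°,0.6571) → tip=(-0.1781,0.0936,0.6141)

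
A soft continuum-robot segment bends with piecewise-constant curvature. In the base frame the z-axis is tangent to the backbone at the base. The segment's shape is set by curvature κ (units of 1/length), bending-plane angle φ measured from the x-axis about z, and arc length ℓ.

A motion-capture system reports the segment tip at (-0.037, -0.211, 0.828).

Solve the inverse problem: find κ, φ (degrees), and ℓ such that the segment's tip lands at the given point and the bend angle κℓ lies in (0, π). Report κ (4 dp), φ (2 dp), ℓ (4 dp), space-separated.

ρ = √(x²+y²) = √(-0.037² + -0.211²) = 0.21422
φ = atan2(y, x) mod 360° = atan2(-0.211, -0.037) = 260.0540°
|p|² = ρ² + z² = 0.21422² + 0.828² = 0.73147
κ = 2ρ / |p|² = 2×0.21422 / 0.73147 = 0.58572
θ = 2·atan2(ρ, z) = 2·atan2(0.21422, 0.828) = 0.50634 rad
ℓ = θ/κ = 0.50634/0.58572 = 0.86447

0.5857 260.05 0.8645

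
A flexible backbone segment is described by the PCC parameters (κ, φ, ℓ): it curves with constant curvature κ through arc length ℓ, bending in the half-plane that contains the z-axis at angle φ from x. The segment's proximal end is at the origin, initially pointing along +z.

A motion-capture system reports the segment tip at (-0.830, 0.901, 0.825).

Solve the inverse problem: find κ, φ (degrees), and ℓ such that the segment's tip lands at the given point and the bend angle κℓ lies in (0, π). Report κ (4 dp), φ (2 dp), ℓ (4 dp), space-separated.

1.1232 132.65 1.7417

ρ = √(x²+y²) = √(-0.830² + 0.901²) = 1.22503
φ = atan2(y, x) mod 360° = atan2(0.901, -0.830) = 132.6512°
|p|² = ρ² + z² = 1.22503² + 0.825² = 2.18133
κ = 2ρ / |p|² = 2×1.22503 / 2.18133 = 1.12320
θ = 2·atan2(ρ, z) = 2·atan2(1.22503, 0.825) = 1.95622 rad
ℓ = θ/κ = 1.95622/1.12320 = 1.74165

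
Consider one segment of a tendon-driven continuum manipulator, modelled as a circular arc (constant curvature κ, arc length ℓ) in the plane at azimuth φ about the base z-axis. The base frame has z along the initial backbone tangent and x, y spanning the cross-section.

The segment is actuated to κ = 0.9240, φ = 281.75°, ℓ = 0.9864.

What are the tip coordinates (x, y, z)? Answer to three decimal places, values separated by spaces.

0.085 -0.410 0.855

θ = κ·ℓ = 0.9240 × 0.9864 = 0.91143 rad
ρ = (1 − cos θ)/κ = (1 − 0.61261)/0.9240 = 0.41925
z = sin θ / κ = 0.79038/0.9240 = 0.85539
x = ρ cos φ = 0.41925 × cos(281.75°) = 0.08538
y = ρ sin φ = 0.41925 × sin(281.75°) = -0.41046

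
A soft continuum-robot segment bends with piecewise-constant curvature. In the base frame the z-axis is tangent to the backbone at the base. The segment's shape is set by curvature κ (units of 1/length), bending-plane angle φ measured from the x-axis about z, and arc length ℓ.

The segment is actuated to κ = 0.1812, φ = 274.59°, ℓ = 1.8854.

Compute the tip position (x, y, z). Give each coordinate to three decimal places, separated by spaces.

θ = κ·ℓ = 0.1812 × 1.8854 = 0.34163 rad
ρ = (1 − cos θ)/κ = (1 − 0.94221)/0.1812 = 0.31894
z = sin θ / κ = 0.33503/0.1812 = 1.84894
x = ρ cos φ = 0.31894 × cos(274.59°) = 0.02552
y = ρ sin φ = 0.31894 × sin(274.59°) = -0.31792

0.026 -0.318 1.849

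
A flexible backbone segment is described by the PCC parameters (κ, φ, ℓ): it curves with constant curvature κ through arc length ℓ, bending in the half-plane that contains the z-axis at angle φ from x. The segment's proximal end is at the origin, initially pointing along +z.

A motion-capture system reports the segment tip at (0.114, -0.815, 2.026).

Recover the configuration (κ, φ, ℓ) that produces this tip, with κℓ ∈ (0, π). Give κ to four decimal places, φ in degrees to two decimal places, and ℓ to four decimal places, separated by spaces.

ρ = √(x²+y²) = √(0.114² + -0.815²) = 0.82293
φ = atan2(y, x) mod 360° = atan2(-0.815, 0.114) = 277.9627°
|p|² = ρ² + z² = 0.82293² + 2.026² = 4.78190
κ = 2ρ / |p|² = 2×0.82293 / 4.78190 = 0.34419
θ = 2·atan2(ρ, z) = 2·atan2(0.82293, 2.026) = 0.77166 rad
ℓ = θ/κ = 0.77166/0.34419 = 2.24197

0.3442 277.96 2.2420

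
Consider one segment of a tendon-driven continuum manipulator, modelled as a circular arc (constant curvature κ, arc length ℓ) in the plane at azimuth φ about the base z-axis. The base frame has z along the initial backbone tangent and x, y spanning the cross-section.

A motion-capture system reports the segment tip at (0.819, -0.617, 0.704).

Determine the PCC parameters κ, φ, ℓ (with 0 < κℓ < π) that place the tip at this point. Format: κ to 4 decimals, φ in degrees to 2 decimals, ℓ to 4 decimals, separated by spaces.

1.3256 323.01 1.4622

ρ = √(x²+y²) = √(0.819² + -0.617²) = 1.02540
φ = atan2(y, x) mod 360° = atan2(-0.617, 0.819) = 323.0072°
|p|² = ρ² + z² = 1.02540² + 0.704² = 1.54707
κ = 2ρ / |p|² = 2×1.02540 / 1.54707 = 1.32561
θ = 2·atan2(ρ, z) = 2·atan2(1.02540, 0.704) = 1.93830 rad
ℓ = θ/κ = 1.93830/1.32561 = 1.46219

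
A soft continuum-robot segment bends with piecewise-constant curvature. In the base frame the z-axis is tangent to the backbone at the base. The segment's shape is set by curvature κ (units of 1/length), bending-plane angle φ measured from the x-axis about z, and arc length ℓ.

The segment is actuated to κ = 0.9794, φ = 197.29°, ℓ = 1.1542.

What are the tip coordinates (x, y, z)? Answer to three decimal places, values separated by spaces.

θ = κ·ℓ = 0.9794 × 1.1542 = 1.13042 rad
ρ = (1 − cos θ)/κ = (1 − 0.42628)/0.9794 = 0.58579
z = sin θ / κ = 0.90459/0.9794 = 0.92362
x = ρ cos φ = 0.58579 × cos(197.29°) = -0.55932
y = ρ sin φ = 0.58579 × sin(197.29°) = -0.17410

-0.559 -0.174 0.924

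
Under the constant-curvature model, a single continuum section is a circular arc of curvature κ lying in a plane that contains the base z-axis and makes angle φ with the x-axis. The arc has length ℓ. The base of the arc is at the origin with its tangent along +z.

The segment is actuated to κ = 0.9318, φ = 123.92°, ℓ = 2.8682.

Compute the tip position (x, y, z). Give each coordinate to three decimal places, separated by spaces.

-1.133 1.685 0.485

θ = κ·ℓ = 0.9318 × 2.8682 = 2.67259 rad
ρ = (1 − cos θ)/κ = (1 − -0.89202)/0.9318 = 2.03050
z = sin θ / κ = 0.45200/0.9318 = 0.48508
x = ρ cos φ = 2.03050 × cos(123.92°) = -1.13309
y = ρ sin φ = 2.03050 × sin(123.92°) = 1.68494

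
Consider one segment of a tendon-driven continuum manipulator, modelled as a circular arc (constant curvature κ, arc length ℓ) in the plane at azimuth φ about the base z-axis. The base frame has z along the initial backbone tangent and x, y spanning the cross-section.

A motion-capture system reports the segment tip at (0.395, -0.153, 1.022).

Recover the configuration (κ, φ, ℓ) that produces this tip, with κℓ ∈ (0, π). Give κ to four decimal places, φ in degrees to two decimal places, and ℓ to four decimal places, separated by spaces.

0.6922 338.83 1.1353

ρ = √(x²+y²) = √(0.395² + -0.153²) = 0.42360
φ = atan2(y, x) mod 360° = atan2(-0.153, 0.395) = 338.8265°
|p|² = ρ² + z² = 0.42360² + 1.022² = 1.22392
κ = 2ρ / |p|² = 2×0.42360 / 1.22392 = 0.69220
θ = 2·atan2(ρ, z) = 2·atan2(0.42360, 1.022) = 0.78585 rad
ℓ = θ/κ = 0.78585/0.69220 = 1.13530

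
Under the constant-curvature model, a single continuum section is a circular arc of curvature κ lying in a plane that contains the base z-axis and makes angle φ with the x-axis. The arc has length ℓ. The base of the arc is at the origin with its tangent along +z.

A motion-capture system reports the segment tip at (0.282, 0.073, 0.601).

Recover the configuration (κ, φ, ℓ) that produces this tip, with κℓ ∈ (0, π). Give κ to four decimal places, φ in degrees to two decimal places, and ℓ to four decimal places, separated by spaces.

1.3061 14.51 0.6911

ρ = √(x²+y²) = √(0.282² + 0.073²) = 0.29130
φ = atan2(y, x) mod 360° = atan2(0.073, 0.282) = 14.5133°
|p|² = ρ² + z² = 0.29130² + 0.601² = 0.44605
κ = 2ρ / |p|² = 2×0.29130 / 0.44605 = 1.30610
θ = 2·atan2(ρ, z) = 2·atan2(0.29130, 0.601) = 0.90264 rad
ℓ = θ/κ = 0.90264/1.30610 = 0.69110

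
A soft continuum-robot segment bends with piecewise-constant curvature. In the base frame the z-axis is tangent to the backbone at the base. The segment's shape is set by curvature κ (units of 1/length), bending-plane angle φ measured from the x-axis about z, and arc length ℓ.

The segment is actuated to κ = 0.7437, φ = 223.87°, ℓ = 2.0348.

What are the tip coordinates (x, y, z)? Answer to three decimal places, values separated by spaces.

-0.914 -0.878 1.342

θ = κ·ℓ = 0.7437 × 2.0348 = 1.51328 rad
ρ = (1 − cos θ)/κ = (1 − 0.05748)/0.7437 = 1.26733
z = sin θ / κ = 0.99835/0.7437 = 1.34240
x = ρ cos φ = 1.26733 × cos(223.87°) = -0.91364
y = ρ sin φ = 1.26733 × sin(223.87°) = -0.87829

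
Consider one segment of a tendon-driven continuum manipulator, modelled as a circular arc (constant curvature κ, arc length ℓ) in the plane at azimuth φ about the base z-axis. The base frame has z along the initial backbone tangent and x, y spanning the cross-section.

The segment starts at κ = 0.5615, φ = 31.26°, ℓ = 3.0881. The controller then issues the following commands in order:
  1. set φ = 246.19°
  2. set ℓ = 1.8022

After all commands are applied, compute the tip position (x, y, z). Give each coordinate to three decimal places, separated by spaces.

-0.338 -0.765 1.510

initial: κ=0.5615, φ=31.26°, ℓ=3.0881
cmd 1: set φ=246.19° → (κ,φ,ℓ)=(0.5615,246.19°,3.0881) → tip=(-0.8358,-1.8941,1.7573)
cmd 2: set ℓ=1.8022 → (κ,φ,ℓ)=(0.5615,246.19°,1.8022) → tip=(-0.3378,-0.7654,1.5100)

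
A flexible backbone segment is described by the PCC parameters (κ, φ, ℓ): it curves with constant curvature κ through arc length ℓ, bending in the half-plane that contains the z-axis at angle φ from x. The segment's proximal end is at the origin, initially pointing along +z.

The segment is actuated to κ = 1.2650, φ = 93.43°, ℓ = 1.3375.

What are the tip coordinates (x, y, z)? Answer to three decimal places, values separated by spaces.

θ = κ·ℓ = 1.2650 × 1.3375 = 1.69194 rad
ρ = (1 − cos θ)/κ = (1 − -0.12085)/1.2650 = 0.88604
z = sin θ / κ = 0.99267/1.2650 = 0.78472
x = ρ cos φ = 0.88604 × cos(93.43°) = -0.05301
y = ρ sin φ = 0.88604 × sin(93.43°) = 0.88446

-0.053 0.884 0.785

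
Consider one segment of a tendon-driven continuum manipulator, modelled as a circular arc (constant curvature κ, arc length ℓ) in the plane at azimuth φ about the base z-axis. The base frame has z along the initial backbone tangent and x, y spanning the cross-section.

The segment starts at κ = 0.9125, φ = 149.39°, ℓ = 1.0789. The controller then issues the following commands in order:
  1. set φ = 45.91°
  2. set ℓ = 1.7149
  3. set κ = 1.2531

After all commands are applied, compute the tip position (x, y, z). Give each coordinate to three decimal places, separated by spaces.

0.859 0.886 0.668

initial: κ=0.9125, φ=149.39°, ℓ=1.0789
cmd 1: set φ=45.91° → (κ,φ,ℓ)=(0.9125,45.91°,1.0789) → tip=(0.3406,0.3516,0.9129)
cmd 2: set ℓ=1.7149 → (κ,φ,ℓ)=(0.9125,45.91°,1.7149) → tip=(0.7580,0.7824,1.0959)
cmd 3: set κ=1.2531 → (κ,φ,ℓ)=(1.2531,45.91°,1.7149) → tip=(0.8587,0.8864,0.6683)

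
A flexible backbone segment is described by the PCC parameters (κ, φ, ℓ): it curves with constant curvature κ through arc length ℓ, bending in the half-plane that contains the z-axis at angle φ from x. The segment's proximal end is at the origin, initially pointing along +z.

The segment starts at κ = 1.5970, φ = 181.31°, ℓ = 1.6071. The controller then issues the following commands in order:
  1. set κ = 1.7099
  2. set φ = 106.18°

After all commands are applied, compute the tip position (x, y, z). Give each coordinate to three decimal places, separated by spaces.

initial: κ=1.5970, φ=181.31°, ℓ=1.6071
cmd 1: set κ=1.7099 → (κ,φ,ℓ)=(1.7099,181.31°,1.6071) → tip=(-1.1246,-0.0257,0.2243)
cmd 2: set φ=106.18° → (κ,φ,ℓ)=(1.7099,106.18°,1.6071) → tip=(-0.3135,1.0804,0.2243)

-0.313 1.080 0.224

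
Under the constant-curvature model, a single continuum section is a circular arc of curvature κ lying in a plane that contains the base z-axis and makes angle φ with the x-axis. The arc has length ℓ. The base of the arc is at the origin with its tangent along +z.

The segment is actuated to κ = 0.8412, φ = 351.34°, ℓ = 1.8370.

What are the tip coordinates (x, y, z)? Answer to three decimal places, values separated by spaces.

1.145 -0.174 1.188

θ = κ·ℓ = 0.8412 × 1.8370 = 1.54528 rad
ρ = (1 − cos θ)/κ = (1 − 0.02551)/0.8412 = 1.15845
z = sin θ / κ = 0.99967/0.8412 = 1.18839
x = ρ cos φ = 1.15845 × cos(351.34°) = 1.14525
y = ρ sin φ = 1.15845 × sin(351.34°) = -0.17443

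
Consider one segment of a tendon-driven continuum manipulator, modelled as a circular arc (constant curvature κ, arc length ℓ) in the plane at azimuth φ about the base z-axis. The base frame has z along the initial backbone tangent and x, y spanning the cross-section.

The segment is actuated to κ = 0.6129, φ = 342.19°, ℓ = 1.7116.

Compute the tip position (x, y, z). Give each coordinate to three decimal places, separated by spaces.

0.779 -0.250 1.414

θ = κ·ℓ = 0.6129 × 1.7116 = 1.04904 rad
ρ = (1 − cos θ)/κ = (1 − 0.49840)/0.6129 = 0.81840
z = sin θ / κ = 0.86694/0.6129 = 1.41450
x = ρ cos φ = 0.81840 × cos(342.19°) = 0.77918
y = ρ sin φ = 0.81840 × sin(342.19°) = -0.25032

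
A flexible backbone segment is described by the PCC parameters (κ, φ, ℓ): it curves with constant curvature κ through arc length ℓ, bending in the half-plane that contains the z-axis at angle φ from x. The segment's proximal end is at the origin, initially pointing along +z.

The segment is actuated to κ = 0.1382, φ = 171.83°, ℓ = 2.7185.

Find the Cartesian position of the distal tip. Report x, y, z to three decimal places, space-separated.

θ = κ·ℓ = 0.1382 × 2.7185 = 0.37570 rad
ρ = (1 − cos θ)/κ = (1 − 0.93025)/0.1382 = 0.50469
z = sin θ / κ = 0.36692/0.1382 = 2.65500
x = ρ cos φ = 0.50469 × cos(171.83°) = -0.49957
y = ρ sin φ = 0.50469 × sin(171.83°) = 0.07172

-0.500 0.072 2.655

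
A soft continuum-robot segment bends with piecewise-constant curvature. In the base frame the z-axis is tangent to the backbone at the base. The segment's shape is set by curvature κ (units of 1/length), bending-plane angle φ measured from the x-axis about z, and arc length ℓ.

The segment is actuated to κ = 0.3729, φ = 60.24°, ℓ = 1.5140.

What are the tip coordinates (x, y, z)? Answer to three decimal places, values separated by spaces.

θ = κ·ℓ = 0.3729 × 1.5140 = 0.56457 rad
ρ = (1 − cos θ)/κ = (1 − 0.84482)/0.3729 = 0.41615
z = sin θ / κ = 0.53505/0.3729 = 1.43484
x = ρ cos φ = 0.41615 × cos(60.24°) = 0.20656
y = ρ sin φ = 0.41615 × sin(60.24°) = 0.36126

0.207 0.361 1.435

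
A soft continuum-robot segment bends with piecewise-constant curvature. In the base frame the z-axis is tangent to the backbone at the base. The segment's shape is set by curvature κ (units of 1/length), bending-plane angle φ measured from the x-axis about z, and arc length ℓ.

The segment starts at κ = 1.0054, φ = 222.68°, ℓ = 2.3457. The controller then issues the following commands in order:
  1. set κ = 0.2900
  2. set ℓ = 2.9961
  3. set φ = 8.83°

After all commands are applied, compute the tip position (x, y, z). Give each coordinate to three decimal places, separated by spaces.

1.207 0.188 2.633

initial: κ=1.0054, φ=222.68°, ℓ=2.3457
cmd 1: set κ=0.2900 → (κ,φ,ℓ)=(0.2900,222.68°,2.3457) → tip=(-0.5643,-0.5203,2.1689)
cmd 2: set ℓ=2.9961 → (κ,φ,ℓ)=(0.2900,222.68°,2.9961) → tip=(-0.8982,-0.8282,2.6331)
cmd 3: set φ=8.83° → (κ,φ,ℓ)=(0.2900,8.83°,2.9961) → tip=(1.2073,0.1875,2.6331)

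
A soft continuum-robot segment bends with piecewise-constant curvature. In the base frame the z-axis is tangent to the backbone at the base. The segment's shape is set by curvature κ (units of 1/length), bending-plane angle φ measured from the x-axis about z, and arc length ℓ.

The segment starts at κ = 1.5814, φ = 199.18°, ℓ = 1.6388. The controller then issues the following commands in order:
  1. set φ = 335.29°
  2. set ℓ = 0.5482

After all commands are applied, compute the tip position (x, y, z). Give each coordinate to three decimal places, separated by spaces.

initial: κ=1.5814, φ=199.18°, ℓ=1.6388
cmd 1: set φ=335.29° → (κ,φ,ℓ)=(1.5814,335.29°,1.6388) → tip=(1.0642,-0.4897,0.3305)
cmd 2: set ℓ=0.5482 → (κ,φ,ℓ)=(1.5814,335.29°,0.5482) → tip=(0.2027,-0.0933,0.4821)

0.203 -0.093 0.482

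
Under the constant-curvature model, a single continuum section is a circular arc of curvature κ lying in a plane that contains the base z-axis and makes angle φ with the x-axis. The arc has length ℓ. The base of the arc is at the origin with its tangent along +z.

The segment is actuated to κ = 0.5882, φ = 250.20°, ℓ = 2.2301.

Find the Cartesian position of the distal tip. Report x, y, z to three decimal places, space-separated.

θ = κ·ℓ = 0.5882 × 2.2301 = 1.31174 rad
ρ = (1 − cos θ)/κ = (1 − 0.25616)/0.5882 = 1.26460
z = sin θ / κ = 0.96663/0.5882 = 1.64338
x = ρ cos φ = 1.26460 × cos(250.20°) = -0.42837
y = ρ sin φ = 1.26460 × sin(250.20°) = -1.18984

-0.428 -1.190 1.643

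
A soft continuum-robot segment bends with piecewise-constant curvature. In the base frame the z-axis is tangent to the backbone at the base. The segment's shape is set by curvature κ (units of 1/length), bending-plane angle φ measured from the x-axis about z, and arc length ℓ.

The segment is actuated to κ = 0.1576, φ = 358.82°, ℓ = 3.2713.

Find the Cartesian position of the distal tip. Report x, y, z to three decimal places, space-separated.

0.825 -0.017 3.128

θ = κ·ℓ = 0.1576 × 3.2713 = 0.51556 rad
ρ = (1 − cos θ)/κ = (1 − 0.87002)/0.1576 = 0.82476
z = sin θ / κ = 0.49302/0.1576 = 3.12830
x = ρ cos φ = 0.82476 × cos(358.82°) = 0.82458
y = ρ sin φ = 0.82476 × sin(358.82°) = -0.01698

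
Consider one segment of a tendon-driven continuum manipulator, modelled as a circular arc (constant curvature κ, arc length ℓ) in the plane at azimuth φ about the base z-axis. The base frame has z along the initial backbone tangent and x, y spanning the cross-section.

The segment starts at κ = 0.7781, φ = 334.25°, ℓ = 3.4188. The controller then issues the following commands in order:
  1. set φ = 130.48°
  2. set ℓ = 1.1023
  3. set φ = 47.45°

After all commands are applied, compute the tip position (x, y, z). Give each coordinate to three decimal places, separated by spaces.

0.301 0.327 0.972

initial: κ=0.7781, φ=334.25°, ℓ=3.4188
cmd 1: set φ=130.48° → (κ,φ,ℓ)=(0.7781,130.48°,3.4188) → tip=(-1.5738,1.8440,0.5951)
cmd 2: set ℓ=1.1023 → (κ,φ,ℓ)=(0.7781,130.48°,1.1023) → tip=(-0.2885,0.3381,0.9720)
cmd 3: set φ=47.45° → (κ,φ,ℓ)=(0.7781,47.45°,1.1023) → tip=(0.3005,0.3274,0.9720)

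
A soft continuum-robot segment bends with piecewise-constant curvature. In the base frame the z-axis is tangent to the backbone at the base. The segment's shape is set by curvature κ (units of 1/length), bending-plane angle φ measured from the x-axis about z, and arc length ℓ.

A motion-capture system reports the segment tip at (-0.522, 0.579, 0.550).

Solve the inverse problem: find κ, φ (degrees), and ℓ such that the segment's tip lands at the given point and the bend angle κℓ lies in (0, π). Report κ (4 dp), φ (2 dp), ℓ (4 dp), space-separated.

1.7129 132.04 1.1167

ρ = √(x²+y²) = √(-0.522² + 0.579²) = 0.77957
φ = atan2(y, x) mod 360° = atan2(0.579, -0.522) = 132.0364°
|p|² = ρ² + z² = 0.77957² + 0.550² = 0.91023
κ = 2ρ / |p|² = 2×0.77957 / 0.91023 = 1.71291
θ = 2·atan2(ρ, z) = 2·atan2(0.77957, 0.550) = 1.91275 rad
ℓ = θ/κ = 1.91275/1.71291 = 1.11667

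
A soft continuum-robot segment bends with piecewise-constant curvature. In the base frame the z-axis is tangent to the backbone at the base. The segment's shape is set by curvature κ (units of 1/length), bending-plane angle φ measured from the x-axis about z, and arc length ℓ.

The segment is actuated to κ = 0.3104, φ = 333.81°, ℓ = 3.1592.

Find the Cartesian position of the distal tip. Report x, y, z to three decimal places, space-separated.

1.282 -0.631 2.677

θ = κ·ℓ = 0.3104 × 3.1592 = 0.98062 rad
ρ = (1 − cos θ)/κ = (1 − 0.55651)/0.3104 = 1.42877
z = sin θ / κ = 0.83084/0.3104 = 2.67668
x = ρ cos φ = 1.42877 × cos(333.81°) = 1.28208
y = ρ sin φ = 1.42877 × sin(333.81°) = -0.63058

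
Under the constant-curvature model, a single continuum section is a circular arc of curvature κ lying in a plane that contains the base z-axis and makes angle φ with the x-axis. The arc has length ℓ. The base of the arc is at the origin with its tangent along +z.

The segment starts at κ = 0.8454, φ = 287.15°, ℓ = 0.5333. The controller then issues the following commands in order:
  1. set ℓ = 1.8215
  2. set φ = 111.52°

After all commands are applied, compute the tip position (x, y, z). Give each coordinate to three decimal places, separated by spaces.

initial: κ=0.8454, φ=287.15°, ℓ=0.5333
cmd 1: set ℓ=1.8215 → (κ,φ,ℓ)=(0.8454,287.15°,1.8215) → tip=(0.3380,-1.0954,1.1823)
cmd 2: set φ=111.52° → (κ,φ,ℓ)=(0.8454,111.52°,1.8215) → tip=(-0.4205,1.0664,1.1823)

-0.421 1.066 1.182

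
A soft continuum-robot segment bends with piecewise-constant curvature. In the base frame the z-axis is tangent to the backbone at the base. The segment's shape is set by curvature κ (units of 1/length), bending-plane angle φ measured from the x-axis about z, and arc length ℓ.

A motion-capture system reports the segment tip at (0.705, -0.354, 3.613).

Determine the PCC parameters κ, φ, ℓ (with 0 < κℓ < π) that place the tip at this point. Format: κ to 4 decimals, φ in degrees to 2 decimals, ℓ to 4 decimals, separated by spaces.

0.1154 333.34 3.7268

ρ = √(x²+y²) = √(0.705² + -0.354²) = 0.78889
φ = atan2(y, x) mod 360° = atan2(-0.354, 0.705) = 333.3375°
|p|² = ρ² + z² = 0.78889² + 3.613² = 13.67611
κ = 2ρ / |p|² = 2×0.78889 / 13.67611 = 0.11537
θ = 2·atan2(ρ, z) = 2·atan2(0.78889, 3.613) = 0.42995 rad
ℓ = θ/κ = 0.42995/0.11537 = 3.72676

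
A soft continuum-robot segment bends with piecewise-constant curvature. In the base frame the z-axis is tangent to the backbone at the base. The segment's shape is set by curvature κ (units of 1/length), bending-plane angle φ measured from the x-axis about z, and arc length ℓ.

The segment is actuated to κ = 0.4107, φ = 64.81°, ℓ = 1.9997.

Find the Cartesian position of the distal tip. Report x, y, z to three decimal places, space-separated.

θ = κ·ℓ = 0.4107 × 1.9997 = 0.82128 rad
ρ = (1 − cos θ)/κ = (1 − 0.68129)/0.4107 = 0.77602
z = sin θ / κ = 0.73202/0.4107 = 1.78236
x = ρ cos φ = 0.77602 × cos(64.81°) = 0.33029
y = ρ sin φ = 0.77602 × sin(64.81°) = 0.70222

0.330 0.702 1.782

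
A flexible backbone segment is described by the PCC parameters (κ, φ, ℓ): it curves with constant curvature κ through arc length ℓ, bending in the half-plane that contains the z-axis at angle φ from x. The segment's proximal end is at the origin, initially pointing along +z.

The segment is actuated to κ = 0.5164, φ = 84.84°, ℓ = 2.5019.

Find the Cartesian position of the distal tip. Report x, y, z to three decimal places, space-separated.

0.126 1.398 1.862

θ = κ·ℓ = 0.5164 × 2.5019 = 1.29198 rad
ρ = (1 − cos θ)/κ = (1 − 0.27522)/0.5164 = 1.40353
z = sin θ / κ = 0.96138/0.5164 = 1.86170
x = ρ cos φ = 1.40353 × cos(84.84°) = 0.12623
y = ρ sin φ = 1.40353 × sin(84.84°) = 1.39784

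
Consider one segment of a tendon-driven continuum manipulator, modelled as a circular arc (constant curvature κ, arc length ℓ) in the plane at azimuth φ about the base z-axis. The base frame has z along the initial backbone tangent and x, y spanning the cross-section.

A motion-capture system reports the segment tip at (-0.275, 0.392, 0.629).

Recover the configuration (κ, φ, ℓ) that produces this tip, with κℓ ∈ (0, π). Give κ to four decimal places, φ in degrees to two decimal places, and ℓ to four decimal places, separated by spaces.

ρ = √(x²+y²) = √(-0.275² + 0.392²) = 0.47884
φ = atan2(y, x) mod 360° = atan2(0.392, -0.275) = 125.0508°
|p|² = ρ² + z² = 0.47884² + 0.629² = 0.62493
κ = 2ρ / |p|² = 2×0.47884 / 0.62493 = 1.53246
θ = 2·atan2(ρ, z) = 2·atan2(0.47884, 0.629) = 1.30135 rad
ℓ = θ/κ = 1.30135/1.53246 = 0.84919

1.5325 125.05 0.8492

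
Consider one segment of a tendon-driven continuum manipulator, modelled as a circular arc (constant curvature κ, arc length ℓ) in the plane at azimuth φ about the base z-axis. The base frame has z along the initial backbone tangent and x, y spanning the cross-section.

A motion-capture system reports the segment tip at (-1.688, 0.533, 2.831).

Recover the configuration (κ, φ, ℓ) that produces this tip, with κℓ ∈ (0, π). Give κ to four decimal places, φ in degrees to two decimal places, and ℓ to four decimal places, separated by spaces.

0.3176 162.48 3.5192

ρ = √(x²+y²) = √(-1.688² + 0.533²) = 1.77015
φ = atan2(y, x) mod 360° = atan2(0.533, -1.688) = 162.4761°
|p|² = ρ² + z² = 1.77015² + 2.831² = 11.14799
κ = 2ρ / |p|² = 2×1.77015 / 11.14799 = 0.31757
θ = 2·atan2(ρ, z) = 2·atan2(1.77015, 2.831) = 1.11759 rad
ℓ = θ/κ = 1.11759/0.31757 = 3.51917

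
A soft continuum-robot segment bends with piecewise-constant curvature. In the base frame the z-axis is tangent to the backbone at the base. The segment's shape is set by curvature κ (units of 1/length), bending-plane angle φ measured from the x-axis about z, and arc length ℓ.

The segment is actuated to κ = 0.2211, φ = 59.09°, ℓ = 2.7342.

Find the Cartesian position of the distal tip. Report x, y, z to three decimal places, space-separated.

θ = κ·ℓ = 0.2211 × 2.7342 = 0.60453 rad
ρ = (1 − cos θ)/κ = (1 − 0.82277)/0.2211 = 0.80159
z = sin θ / κ = 0.56838/0.2211 = 2.57068
x = ρ cos φ = 0.80159 × cos(59.09°) = 0.41177
y = ρ sin φ = 0.80159 × sin(59.09°) = 0.68774

0.412 0.688 2.571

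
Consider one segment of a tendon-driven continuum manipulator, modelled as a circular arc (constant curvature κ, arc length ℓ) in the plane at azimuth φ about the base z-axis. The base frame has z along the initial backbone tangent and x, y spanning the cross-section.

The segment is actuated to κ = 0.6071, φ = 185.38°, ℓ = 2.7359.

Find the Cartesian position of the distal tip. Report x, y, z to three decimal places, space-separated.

-1.788 -0.168 1.640

θ = κ·ℓ = 0.6071 × 2.7359 = 1.66096 rad
ρ = (1 − cos θ)/κ = (1 − -0.09005)/0.6071 = 1.79550
z = sin θ / κ = 0.99594/0.6071 = 1.64048
x = ρ cos φ = 1.79550 × cos(185.38°) = -1.78759
y = ρ sin φ = 1.79550 × sin(185.38°) = -0.16835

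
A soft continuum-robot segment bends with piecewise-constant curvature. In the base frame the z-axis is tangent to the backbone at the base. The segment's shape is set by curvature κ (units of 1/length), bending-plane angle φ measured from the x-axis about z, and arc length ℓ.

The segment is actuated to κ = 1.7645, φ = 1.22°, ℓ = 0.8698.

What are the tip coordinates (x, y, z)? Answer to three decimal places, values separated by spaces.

0.546 0.012 0.566

θ = κ·ℓ = 1.7645 × 0.8698 = 1.53476 rad
ρ = (1 − cos θ)/κ = (1 − 0.03603)/1.7645 = 0.54632
z = sin θ / κ = 0.99935/1.7645 = 0.56636
x = ρ cos φ = 0.54632 × cos(1.22°) = 0.54619
y = ρ sin φ = 0.54632 × sin(1.22°) = 0.01163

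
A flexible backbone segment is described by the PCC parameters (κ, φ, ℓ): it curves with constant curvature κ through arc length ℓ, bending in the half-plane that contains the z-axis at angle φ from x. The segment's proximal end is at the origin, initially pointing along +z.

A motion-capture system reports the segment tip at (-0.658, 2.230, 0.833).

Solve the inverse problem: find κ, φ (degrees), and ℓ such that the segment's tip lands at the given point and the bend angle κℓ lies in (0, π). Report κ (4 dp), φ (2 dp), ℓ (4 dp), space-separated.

0.7623 106.44 3.2184

ρ = √(x²+y²) = √(-0.658² + 2.230²) = 2.32505
φ = atan2(y, x) mod 360° = atan2(2.230, -0.658) = 106.4396°
|p|² = ρ² + z² = 2.32505² + 0.833² = 6.09975
κ = 2ρ / |p|² = 2×2.32505 / 6.09975 = 0.76234
θ = 2·atan2(ρ, z) = 2·atan2(2.32505, 0.833) = 2.45354 rad
ℓ = θ/κ = 2.45354/0.76234 = 3.21843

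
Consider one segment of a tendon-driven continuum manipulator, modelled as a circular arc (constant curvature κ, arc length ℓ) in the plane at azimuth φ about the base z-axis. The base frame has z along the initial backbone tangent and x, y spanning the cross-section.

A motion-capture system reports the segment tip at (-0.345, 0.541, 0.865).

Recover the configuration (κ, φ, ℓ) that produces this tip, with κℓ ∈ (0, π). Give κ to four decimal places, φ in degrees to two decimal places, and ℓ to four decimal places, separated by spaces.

ρ = √(x²+y²) = √(-0.345² + 0.541²) = 0.64164
φ = atan2(y, x) mod 360° = atan2(0.541, -0.345) = 122.5260°
|p|² = ρ² + z² = 0.64164² + 0.865² = 1.15993
κ = 2ρ / |p|² = 2×0.64164 / 1.15993 = 1.10635
θ = 2·atan2(ρ, z) = 2·atan2(0.64164, 0.865) = 1.27644 rad
ℓ = θ/κ = 1.27644/1.10635 = 1.15375

1.1063 122.53 1.1537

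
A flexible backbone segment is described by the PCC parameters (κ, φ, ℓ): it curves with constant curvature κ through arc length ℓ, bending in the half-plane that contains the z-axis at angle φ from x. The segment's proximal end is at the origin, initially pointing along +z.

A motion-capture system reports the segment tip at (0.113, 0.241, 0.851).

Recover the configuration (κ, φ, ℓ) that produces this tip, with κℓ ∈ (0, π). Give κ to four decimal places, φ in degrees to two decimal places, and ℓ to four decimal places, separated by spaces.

0.6696 64.88 0.9055

ρ = √(x²+y²) = √(0.113² + 0.241²) = 0.26618
φ = atan2(y, x) mod 360° = atan2(0.241, 0.113) = 64.8791°
|p|² = ρ² + z² = 0.26618² + 0.851² = 0.79505
κ = 2ρ / |p|² = 2×0.26618 / 0.79505 = 0.66958
θ = 2·atan2(ρ, z) = 2·atan2(0.26618, 0.851) = 0.60628 rad
ℓ = θ/κ = 0.60628/0.66958 = 0.90546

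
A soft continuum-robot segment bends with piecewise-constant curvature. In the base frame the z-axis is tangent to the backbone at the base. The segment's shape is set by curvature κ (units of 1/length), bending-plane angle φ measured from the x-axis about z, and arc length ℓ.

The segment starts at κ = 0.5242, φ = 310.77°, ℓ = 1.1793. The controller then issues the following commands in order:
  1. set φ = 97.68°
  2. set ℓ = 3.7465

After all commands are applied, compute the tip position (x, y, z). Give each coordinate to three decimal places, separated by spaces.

-0.353 2.615 1.762

initial: κ=0.5242, φ=310.77°, ℓ=1.1793
cmd 1: set φ=97.68° → (κ,φ,ℓ)=(0.5242,97.68°,1.1793) → tip=(-0.0472,0.3499,1.1056)
cmd 2: set ℓ=3.7465 → (κ,φ,ℓ)=(0.5242,97.68°,3.7465) → tip=(-0.3526,2.6148,1.7621)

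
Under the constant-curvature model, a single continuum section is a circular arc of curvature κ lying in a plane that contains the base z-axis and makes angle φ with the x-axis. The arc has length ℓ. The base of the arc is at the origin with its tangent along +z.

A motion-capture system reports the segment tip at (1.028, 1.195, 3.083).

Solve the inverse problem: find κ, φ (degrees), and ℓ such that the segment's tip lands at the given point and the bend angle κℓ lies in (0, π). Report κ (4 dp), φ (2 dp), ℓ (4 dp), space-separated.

ρ = √(x²+y²) = √(1.028² + 1.195²) = 1.57633
φ = atan2(y, x) mod 360° = atan2(1.195, 1.028) = 49.2962°
|p|² = ρ² + z² = 1.57633² + 3.083² = 11.98970
κ = 2ρ / |p|² = 2×1.57633 / 11.98970 = 0.26295
θ = 2·atan2(ρ, z) = 2·atan2(1.57633, 3.083) = 0.94529 rad
ℓ = θ/κ = 0.94529/0.26295 = 3.59498

0.2629 49.30 3.5950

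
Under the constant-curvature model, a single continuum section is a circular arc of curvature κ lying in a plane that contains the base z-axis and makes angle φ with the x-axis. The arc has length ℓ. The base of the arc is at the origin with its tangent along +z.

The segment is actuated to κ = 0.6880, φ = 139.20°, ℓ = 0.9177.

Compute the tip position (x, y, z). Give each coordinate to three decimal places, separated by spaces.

-0.212 0.183 0.858

θ = κ·ℓ = 0.6880 × 0.9177 = 0.63138 rad
ρ = (1 − cos θ)/κ = (1 − 0.80722)/0.6880 = 0.28021
z = sin θ / κ = 0.59026/0.6880 = 0.85793
x = ρ cos φ = 0.28021 × cos(139.20°) = -0.21212
y = ρ sin φ = 0.28021 × sin(139.20°) = 0.18310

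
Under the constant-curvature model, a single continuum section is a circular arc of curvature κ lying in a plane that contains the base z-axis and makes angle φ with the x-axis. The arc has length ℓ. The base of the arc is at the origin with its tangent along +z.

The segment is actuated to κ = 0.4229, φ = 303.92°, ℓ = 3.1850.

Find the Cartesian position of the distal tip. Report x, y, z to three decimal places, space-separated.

θ = κ·ℓ = 0.4229 × 3.1850 = 1.34694 rad
ρ = (1 − cos θ)/κ = (1 − 0.22199)/0.4229 = 1.83969
z = sin θ / κ = 0.97505/0.4229 = 2.30562
x = ρ cos φ = 1.83969 × cos(303.92°) = 1.02661
y = ρ sin φ = 1.83969 × sin(303.92°) = -1.52661

1.027 -1.527 2.306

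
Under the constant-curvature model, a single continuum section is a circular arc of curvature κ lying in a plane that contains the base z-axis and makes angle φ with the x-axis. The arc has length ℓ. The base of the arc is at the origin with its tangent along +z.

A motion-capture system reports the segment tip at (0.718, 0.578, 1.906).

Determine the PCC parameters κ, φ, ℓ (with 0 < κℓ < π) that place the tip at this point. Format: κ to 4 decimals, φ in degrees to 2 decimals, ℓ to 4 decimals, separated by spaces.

ρ = √(x²+y²) = √(0.718² + 0.578²) = 0.92174
φ = atan2(y, x) mod 360° = atan2(0.578, 0.718) = 38.8345°
|p|² = ρ² + z² = 0.92174² + 1.906² = 4.48244
κ = 2ρ / |p|² = 2×0.92174 / 4.48244 = 0.41127
θ = 2·atan2(ρ, z) = 2·atan2(0.92174, 1.906) = 0.90088 rad
ℓ = θ/κ = 0.90088/0.41127 = 2.19051

0.4113 38.83 2.1905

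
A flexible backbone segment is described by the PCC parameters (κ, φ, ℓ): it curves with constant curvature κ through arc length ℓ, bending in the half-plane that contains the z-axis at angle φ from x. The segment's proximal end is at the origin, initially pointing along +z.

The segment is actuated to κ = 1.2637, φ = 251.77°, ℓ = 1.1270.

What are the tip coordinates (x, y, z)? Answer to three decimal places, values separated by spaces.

θ = κ·ℓ = 1.2637 × 1.1270 = 1.42419 rad
ρ = (1 − cos θ)/κ = (1 − 0.14608)/1.2637 = 0.67573
z = sin θ / κ = 0.98927/1.2637 = 0.78284
x = ρ cos φ = 0.67573 × cos(251.77°) = -0.21139
y = ρ sin φ = 0.67573 × sin(251.77°) = -0.64181

-0.211 -0.642 0.783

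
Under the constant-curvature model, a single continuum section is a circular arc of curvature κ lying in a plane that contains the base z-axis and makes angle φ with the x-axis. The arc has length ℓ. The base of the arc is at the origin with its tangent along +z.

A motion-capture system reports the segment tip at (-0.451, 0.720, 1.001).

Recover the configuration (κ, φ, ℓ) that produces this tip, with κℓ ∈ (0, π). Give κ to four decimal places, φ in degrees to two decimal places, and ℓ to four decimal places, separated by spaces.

ρ = √(x²+y²) = √(-0.451² + 0.720²) = 0.84959
φ = atan2(y, x) mod 360° = atan2(0.720, -0.451) = 122.0626°
|p|² = ρ² + z² = 0.84959² + 1.001² = 1.72380
κ = 2ρ / |p|² = 2×0.84959 / 1.72380 = 0.98571
θ = 2·atan2(ρ, z) = 2·atan2(0.84959, 1.001) = 1.40752 rad
ℓ = θ/κ = 1.40752/0.98571 = 1.42792

0.9857 122.06 1.4279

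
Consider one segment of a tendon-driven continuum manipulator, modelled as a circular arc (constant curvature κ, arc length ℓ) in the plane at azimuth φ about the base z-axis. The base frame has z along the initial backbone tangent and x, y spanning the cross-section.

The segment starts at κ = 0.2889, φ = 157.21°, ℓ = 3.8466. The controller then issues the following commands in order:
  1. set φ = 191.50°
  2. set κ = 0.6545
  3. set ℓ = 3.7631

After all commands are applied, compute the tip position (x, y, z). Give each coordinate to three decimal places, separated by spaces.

-2.663 -0.542 0.959

initial: κ=0.2889, φ=157.21°, ℓ=3.8466
cmd 1: set φ=191.50° → (κ,φ,ℓ)=(0.2889,191.50°,3.8466) → tip=(-1.8876,-0.3840,3.1023)
cmd 2: set κ=0.6545 → (κ,φ,ℓ)=(0.6545,191.50°,3.8466) → tip=(-2.7123,-0.5518,0.8927)
cmd 3: set ℓ=3.7631 → (κ,φ,ℓ)=(0.6545,191.50°,3.7631) → tip=(-2.6627,-0.5417,0.9591)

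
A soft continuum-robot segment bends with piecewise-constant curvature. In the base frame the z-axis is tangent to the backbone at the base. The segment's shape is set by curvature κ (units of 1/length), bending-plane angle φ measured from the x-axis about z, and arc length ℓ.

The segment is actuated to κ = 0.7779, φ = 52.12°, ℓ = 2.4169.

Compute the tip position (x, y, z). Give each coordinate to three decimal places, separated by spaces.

θ = κ·ℓ = 0.7779 × 2.4169 = 1.88011 rad
ρ = (1 − cos θ)/κ = (1 − -0.30440)/0.7779 = 1.67682
z = sin θ / κ = 0.95254/0.7779 = 1.22451
x = ρ cos φ = 1.67682 × cos(52.12°) = 1.02959
y = ρ sin φ = 1.67682 × sin(52.12°) = 1.32351

1.030 1.324 1.225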